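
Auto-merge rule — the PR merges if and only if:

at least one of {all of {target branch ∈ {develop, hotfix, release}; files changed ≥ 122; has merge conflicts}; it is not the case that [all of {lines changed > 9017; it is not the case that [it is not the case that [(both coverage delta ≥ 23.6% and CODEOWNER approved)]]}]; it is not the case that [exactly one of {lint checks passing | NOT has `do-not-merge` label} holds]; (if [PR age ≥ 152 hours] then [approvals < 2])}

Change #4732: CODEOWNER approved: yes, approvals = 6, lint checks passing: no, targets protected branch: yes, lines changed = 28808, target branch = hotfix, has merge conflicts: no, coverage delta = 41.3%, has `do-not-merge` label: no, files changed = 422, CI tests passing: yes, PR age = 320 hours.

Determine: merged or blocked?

Atomic conditions:
  target branch ∈ {develop, hotfix, release}: hotfix is in the set → true
  files changed ≥ 122: 422 ≥ 122 is true
  has merge conflicts: no → false
  lines changed > 9017: 28808 > 9017 is true
  coverage delta ≥ 23.6%: 41.3 ≥ 23.6 is true
  CODEOWNER approved: yes → true
  lint checks passing: no → false
  NOT has `do-not-merge` label: no → true
  PR age ≥ 152 hours: 320 ≥ 152 is true
  approvals < 2: 6 < 2 is false
Combine:
[1] true AND true AND false = false
[2.1.2.1.1] true AND true = true
[2.1.2.1] NOT true = false
[2.1.2] NOT false = true
[2.1] true AND true = true
[2] NOT true = false
[3.1] exactly-one(false, true) = true
[3] NOT true = false
[4] true → false = false
[root] false OR false OR false OR false = false
Overall: false → blocked

Blocked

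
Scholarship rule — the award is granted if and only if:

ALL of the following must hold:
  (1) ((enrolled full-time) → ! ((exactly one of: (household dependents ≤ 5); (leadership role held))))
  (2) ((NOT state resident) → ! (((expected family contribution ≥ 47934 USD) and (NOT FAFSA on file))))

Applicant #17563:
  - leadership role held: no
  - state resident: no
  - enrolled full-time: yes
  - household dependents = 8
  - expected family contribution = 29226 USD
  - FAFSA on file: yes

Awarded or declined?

Awarded

Atomic conditions:
  enrolled full-time: yes → true
  household dependents ≤ 5: 8 ≤ 5 is false
  leadership role held: no → false
  NOT state resident: no → true
  expected family contribution ≥ 47934 USD: 29226 ≥ 47934 is false
  NOT FAFSA on file: yes → false
Combine:
[1.2.1] exactly-one(false, false) = false
[1.2] NOT false = true
[1] true → true = true
[2.2.1] false AND false = false
[2.2] NOT false = true
[2] true → true = true
[root] true AND true = true
Overall: true → awarded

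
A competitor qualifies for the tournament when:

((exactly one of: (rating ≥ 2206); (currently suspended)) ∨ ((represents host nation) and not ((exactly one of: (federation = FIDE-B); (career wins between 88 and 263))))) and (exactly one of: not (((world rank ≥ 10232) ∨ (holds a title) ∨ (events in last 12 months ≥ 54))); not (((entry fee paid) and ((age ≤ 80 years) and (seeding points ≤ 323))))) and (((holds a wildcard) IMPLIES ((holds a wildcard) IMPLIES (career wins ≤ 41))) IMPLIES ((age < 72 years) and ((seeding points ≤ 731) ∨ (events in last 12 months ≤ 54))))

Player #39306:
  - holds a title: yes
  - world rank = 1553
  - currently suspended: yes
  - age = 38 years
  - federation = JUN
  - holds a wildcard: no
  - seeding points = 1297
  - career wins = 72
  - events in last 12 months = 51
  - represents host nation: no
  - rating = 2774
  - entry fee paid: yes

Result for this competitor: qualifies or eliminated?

Atomic conditions:
  rating ≥ 2206: 2774 ≥ 2206 is true
  currently suspended: yes → true
  represents host nation: no → false
  federation = FIDE-B: JUN == FIDE-B is false
  career wins between 88 and 263: 72 in [88, 263] is false
  world rank ≥ 10232: 1553 ≥ 10232 is false
  holds a title: yes → true
  events in last 12 months ≥ 54: 51 ≥ 54 is false
  entry fee paid: yes → true
  age ≤ 80 years: 38 ≤ 80 is true
  seeding points ≤ 323: 1297 ≤ 323 is false
  holds a wildcard: no → false
  career wins ≤ 41: 72 ≤ 41 is false
  age < 72 years: 38 < 72 is true
  seeding points ≤ 731: 1297 ≤ 731 is false
  events in last 12 months ≤ 54: 51 ≤ 54 is true
Combine:
[1.1] exactly-one(true, true) = false
[1.2.2.1] exactly-one(false, false) = false
[1.2.2] NOT false = true
[1.2] false AND true = false
[1] false OR false = false
[2.1.1] false OR true OR false = true
[2.1] NOT true = false
[2.2.1.2] true AND false = false
[2.2.1] true AND false = false
[2.2] NOT false = true
[2] exactly-one(false, true) = true
[3.1.2] false → false (antecedent false ⇒ implication holds) = true
[3.1] false → true (antecedent false ⇒ implication holds) = true
[3.2.2] false OR true = true
[3.2] true AND true = true
[3] true → true = true
[root] false AND true AND true = false
Overall: false → eliminated

Eliminated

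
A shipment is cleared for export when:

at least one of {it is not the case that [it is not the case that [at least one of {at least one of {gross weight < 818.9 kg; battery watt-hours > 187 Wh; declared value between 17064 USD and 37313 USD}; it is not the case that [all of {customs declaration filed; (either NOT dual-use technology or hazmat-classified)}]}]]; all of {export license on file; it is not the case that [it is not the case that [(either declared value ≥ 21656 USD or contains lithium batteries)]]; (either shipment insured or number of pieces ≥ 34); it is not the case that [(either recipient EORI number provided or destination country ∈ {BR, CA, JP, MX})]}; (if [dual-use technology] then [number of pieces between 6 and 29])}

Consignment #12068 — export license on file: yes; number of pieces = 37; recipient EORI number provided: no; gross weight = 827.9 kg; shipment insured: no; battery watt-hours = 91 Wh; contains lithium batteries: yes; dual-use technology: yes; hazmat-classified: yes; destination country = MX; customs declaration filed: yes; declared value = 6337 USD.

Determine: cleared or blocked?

Blocked

Atomic conditions:
  gross weight < 818.9 kg: 827.9 < 818.9 is false
  battery watt-hours > 187 Wh: 91 > 187 is false
  declared value between 17064 USD and 37313 USD: 6337 in [17064, 37313] is false
  customs declaration filed: yes → true
  NOT dual-use technology: yes → false
  hazmat-classified: yes → true
  export license on file: yes → true
  declared value ≥ 21656 USD: 6337 ≥ 21656 is false
  contains lithium batteries: yes → true
  shipment insured: no → false
  number of pieces ≥ 34: 37 ≥ 34 is true
  recipient EORI number provided: no → false
  destination country ∈ {BR, CA, JP, MX}: MX is in the set → true
  dual-use technology: yes → true
  number of pieces between 6 and 29: 37 in [6, 29] is false
Combine:
[1.1.1.1] false OR false OR false = false
[1.1.1.2.1.2] false OR true = true
[1.1.1.2.1] true AND true = true
[1.1.1.2] NOT true = false
[1.1.1] false OR false = false
[1.1] NOT false = true
[1] NOT true = false
[2.2.1.1] false OR true = true
[2.2.1] NOT true = false
[2.2] NOT false = true
[2.3] false OR true = true
[2.4.1] false OR true = true
[2.4] NOT true = false
[2] true AND true AND true AND false = false
[3] true → false = false
[root] false OR false OR false = false
Overall: false → blocked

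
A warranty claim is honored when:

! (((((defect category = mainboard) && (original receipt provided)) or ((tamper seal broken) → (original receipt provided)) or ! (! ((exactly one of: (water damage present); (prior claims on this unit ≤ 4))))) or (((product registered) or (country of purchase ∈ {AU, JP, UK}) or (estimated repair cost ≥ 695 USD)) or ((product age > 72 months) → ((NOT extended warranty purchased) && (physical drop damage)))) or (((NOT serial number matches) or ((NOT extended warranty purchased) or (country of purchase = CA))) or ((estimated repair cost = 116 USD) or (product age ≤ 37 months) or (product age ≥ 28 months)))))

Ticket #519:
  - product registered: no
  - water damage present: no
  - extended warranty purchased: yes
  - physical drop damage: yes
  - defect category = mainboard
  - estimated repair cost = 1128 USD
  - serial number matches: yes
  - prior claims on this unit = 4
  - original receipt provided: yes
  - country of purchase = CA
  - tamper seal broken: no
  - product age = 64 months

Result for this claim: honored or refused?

Atomic conditions:
  defect category = mainboard: mainboard == mainboard is true
  original receipt provided: yes → true
  tamper seal broken: no → false
  water damage present: no → false
  prior claims on this unit ≤ 4: 4 ≤ 4 is true
  product registered: no → false
  country of purchase ∈ {AU, JP, UK}: CA is not in the set → false
  estimated repair cost ≥ 695 USD: 1128 ≥ 695 is true
  product age > 72 months: 64 > 72 is false
  NOT extended warranty purchased: yes → false
  physical drop damage: yes → true
  NOT serial number matches: yes → false
  country of purchase = CA: CA == CA is true
  estimated repair cost = 116 USD: 1128 == 116 is false
  product age ≤ 37 months: 64 ≤ 37 is false
  product age ≥ 28 months: 64 ≥ 28 is true
Combine:
[1.1.1] true AND true = true
[1.1.2] false → true (antecedent false ⇒ implication holds) = true
[1.1.3.1.1] exactly-one(false, true) = true
[1.1.3.1] NOT true = false
[1.1.3] NOT false = true
[1.1] true OR true OR true = true
[1.2.1] false OR false OR true = true
[1.2.2.2] false AND true = false
[1.2.2] false → false (antecedent false ⇒ implication holds) = true
[1.2] true OR true = true
[1.3.1.2] false OR true = true
[1.3.1] false OR true = true
[1.3.2] false OR false OR true = true
[1.3] true OR true = true
[1] true OR true OR true = true
[root] NOT true = false
Overall: false → refused

Refused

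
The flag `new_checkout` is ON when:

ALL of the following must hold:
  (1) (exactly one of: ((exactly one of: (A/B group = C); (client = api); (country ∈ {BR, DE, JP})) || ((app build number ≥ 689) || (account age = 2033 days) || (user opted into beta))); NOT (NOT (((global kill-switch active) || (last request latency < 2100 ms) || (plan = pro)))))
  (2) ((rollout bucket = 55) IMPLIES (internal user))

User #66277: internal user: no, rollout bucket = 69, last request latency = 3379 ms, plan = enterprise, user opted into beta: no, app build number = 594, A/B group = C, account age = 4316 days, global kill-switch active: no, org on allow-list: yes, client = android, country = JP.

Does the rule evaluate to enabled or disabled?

Disabled

Atomic conditions:
  A/B group = C: C == C is true
  client = api: android == api is false
  country ∈ {BR, DE, JP}: JP is in the set → true
  app build number ≥ 689: 594 ≥ 689 is false
  account age = 2033 days: 4316 == 2033 is false
  user opted into beta: no → false
  global kill-switch active: no → false
  last request latency < 2100 ms: 3379 < 2100 is false
  plan = pro: enterprise == pro is false
  rollout bucket = 55: 69 == 55 is false
  internal user: no → false
Combine:
[1.1.1] exactly-one(true, false, true) = false
[1.1.2] false OR false OR false = false
[1.1] false OR false = false
[1.2.1.1] false OR false OR false = false
[1.2.1] NOT false = true
[1.2] NOT true = false
[1] exactly-one(false, false) = false
[2] false → false (antecedent false ⇒ implication holds) = true
[root] false AND true = false
Overall: false → disabled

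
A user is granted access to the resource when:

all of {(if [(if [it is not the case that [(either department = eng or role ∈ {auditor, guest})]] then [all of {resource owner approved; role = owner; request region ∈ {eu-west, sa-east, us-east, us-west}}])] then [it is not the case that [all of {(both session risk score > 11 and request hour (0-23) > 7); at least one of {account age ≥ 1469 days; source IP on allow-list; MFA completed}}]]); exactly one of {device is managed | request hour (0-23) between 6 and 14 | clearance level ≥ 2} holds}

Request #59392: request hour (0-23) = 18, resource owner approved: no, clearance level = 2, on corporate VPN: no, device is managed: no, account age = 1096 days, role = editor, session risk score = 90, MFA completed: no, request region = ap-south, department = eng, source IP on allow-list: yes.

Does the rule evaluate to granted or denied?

Atomic conditions:
  department = eng: eng == eng is true
  role ∈ {auditor, guest}: editor is not in the set → false
  resource owner approved: no → false
  role = owner: editor == owner is false
  request region ∈ {eu-west, sa-east, us-east, us-west}: ap-south is not in the set → false
  session risk score > 11: 90 > 11 is true
  request hour (0-23) > 7: 18 > 7 is true
  account age ≥ 1469 days: 1096 ≥ 1469 is false
  source IP on allow-list: yes → true
  MFA completed: no → false
  device is managed: no → false
  request hour (0-23) between 6 and 14: 18 in [6, 14] is false
  clearance level ≥ 2: 2 ≥ 2 is true
Combine:
[1.1.1.1] true OR false = true
[1.1.1] NOT true = false
[1.1.2] false AND false AND false = false
[1.1] false → false (antecedent false ⇒ implication holds) = true
[1.2.1.1] true AND true = true
[1.2.1.2] false OR true OR false = true
[1.2.1] true AND true = true
[1.2] NOT true = false
[1] true → false = false
[2] exactly-one(false, false, true) = true
[root] false AND true = false
Overall: false → denied

Denied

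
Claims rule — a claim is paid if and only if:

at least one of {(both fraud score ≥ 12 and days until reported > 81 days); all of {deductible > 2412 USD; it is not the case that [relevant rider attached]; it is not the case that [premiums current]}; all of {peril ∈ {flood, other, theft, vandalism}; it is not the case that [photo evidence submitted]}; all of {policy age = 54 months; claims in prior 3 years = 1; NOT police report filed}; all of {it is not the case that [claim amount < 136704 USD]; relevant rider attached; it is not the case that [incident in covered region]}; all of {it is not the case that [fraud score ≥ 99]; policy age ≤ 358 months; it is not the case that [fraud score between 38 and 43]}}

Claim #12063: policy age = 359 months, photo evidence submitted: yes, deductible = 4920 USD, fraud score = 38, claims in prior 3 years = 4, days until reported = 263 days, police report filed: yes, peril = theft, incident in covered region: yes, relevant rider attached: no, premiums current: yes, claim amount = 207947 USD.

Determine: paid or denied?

Atomic conditions:
  fraud score ≥ 12: 38 ≥ 12 is true
  days until reported > 81 days: 263 > 81 is true
  deductible > 2412 USD: 4920 > 2412 is true
  relevant rider attached: no → false
  premiums current: yes → true
  peril ∈ {flood, other, theft, vandalism}: theft is in the set → true
  photo evidence submitted: yes → true
  policy age = 54 months: 359 == 54 is false
  claims in prior 3 years = 1: 4 == 1 is false
  NOT police report filed: yes → false
  claim amount < 136704 USD: 207947 < 136704 is false
  incident in covered region: yes → true
  fraud score ≥ 99: 38 ≥ 99 is false
  policy age ≤ 358 months: 359 ≤ 358 is false
  fraud score between 38 and 43: 38 in [38, 43] is true
Combine:
[1] true AND true = true
[2.2] NOT false = true
[2.3] NOT true = false
[2] true AND true AND false = false
[3.2] NOT true = false
[3] true AND false = false
[4] false AND false AND false = false
[5.1] NOT false = true
[5.3] NOT true = false
[5] true AND false AND false = false
[6.1] NOT false = true
[6.3] NOT true = false
[6] true AND false AND false = false
[root] true OR false OR false OR false OR false OR false = true
Overall: true → paid

Paid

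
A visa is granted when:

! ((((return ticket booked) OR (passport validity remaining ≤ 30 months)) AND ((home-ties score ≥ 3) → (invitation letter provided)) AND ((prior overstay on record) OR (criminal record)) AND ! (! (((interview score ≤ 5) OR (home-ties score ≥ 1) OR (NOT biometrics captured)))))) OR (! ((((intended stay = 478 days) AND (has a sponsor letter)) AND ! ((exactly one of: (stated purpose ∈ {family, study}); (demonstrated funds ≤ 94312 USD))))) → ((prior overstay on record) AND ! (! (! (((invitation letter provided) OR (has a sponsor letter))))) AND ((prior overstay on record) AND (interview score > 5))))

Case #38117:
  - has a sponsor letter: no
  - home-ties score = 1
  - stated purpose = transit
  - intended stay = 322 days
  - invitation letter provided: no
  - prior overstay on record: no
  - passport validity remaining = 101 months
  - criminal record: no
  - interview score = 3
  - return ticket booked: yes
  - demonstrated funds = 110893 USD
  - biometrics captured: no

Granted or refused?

Granted

Atomic conditions:
  return ticket booked: yes → true
  passport validity remaining ≤ 30 months: 101 ≤ 30 is false
  home-ties score ≥ 3: 1 ≥ 3 is false
  invitation letter provided: no → false
  prior overstay on record: no → false
  criminal record: no → false
  interview score ≤ 5: 3 ≤ 5 is true
  home-ties score ≥ 1: 1 ≥ 1 is true
  NOT biometrics captured: no → true
  intended stay = 478 days: 322 == 478 is false
  has a sponsor letter: no → false
  stated purpose ∈ {family, study}: transit is not in the set → false
  demonstrated funds ≤ 94312 USD: 110893 ≤ 94312 is false
  interview score > 5: 3 > 5 is false
Combine:
[1.1.1] true OR false = true
[1.1.2] false → false (antecedent false ⇒ implication holds) = true
[1.1.3] false OR false = false
[1.1.4.1.1] true OR true OR true = true
[1.1.4.1] NOT true = false
[1.1.4] NOT false = true
[1.1] true AND true AND false AND true = false
[1] NOT false = true
[2.1.1.1] false AND false = false
[2.1.1.2.1] exactly-one(false, false) = false
[2.1.1.2] NOT false = true
[2.1.1] false AND true = false
[2.1] NOT false = true
[2.2.2.1.1.1] false OR false = false
[2.2.2.1.1] NOT false = true
[2.2.2.1] NOT true = false
[2.2.2] NOT false = true
[2.2.3] false AND false = false
[2.2] false AND true AND false = false
[2] true → false = false
[root] true OR false = true
Overall: true → granted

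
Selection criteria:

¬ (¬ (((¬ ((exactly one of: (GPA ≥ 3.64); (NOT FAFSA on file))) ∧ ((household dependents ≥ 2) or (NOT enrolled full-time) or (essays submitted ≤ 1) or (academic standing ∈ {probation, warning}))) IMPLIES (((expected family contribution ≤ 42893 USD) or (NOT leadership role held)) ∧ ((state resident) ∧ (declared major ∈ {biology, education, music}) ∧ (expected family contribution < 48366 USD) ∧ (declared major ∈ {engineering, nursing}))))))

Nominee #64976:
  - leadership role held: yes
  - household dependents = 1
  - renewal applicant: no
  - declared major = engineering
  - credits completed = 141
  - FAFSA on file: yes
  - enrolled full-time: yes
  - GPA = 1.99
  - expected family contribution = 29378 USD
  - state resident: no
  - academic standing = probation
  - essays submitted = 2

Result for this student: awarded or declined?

Atomic conditions:
  GPA ≥ 3.64: 1.99 ≥ 3.64 is false
  NOT FAFSA on file: yes → false
  household dependents ≥ 2: 1 ≥ 2 is false
  NOT enrolled full-time: yes → false
  essays submitted ≤ 1: 2 ≤ 1 is false
  academic standing ∈ {probation, warning}: probation is in the set → true
  expected family contribution ≤ 42893 USD: 29378 ≤ 42893 is true
  NOT leadership role held: yes → false
  state resident: no → false
  declared major ∈ {biology, education, music}: engineering is not in the set → false
  expected family contribution < 48366 USD: 29378 < 48366 is true
  declared major ∈ {engineering, nursing}: engineering is in the set → true
Combine:
[1.1.1.1.1] exactly-one(false, false) = false
[1.1.1.1] NOT false = true
[1.1.1.2] false OR false OR false OR true = true
[1.1.1] true AND true = true
[1.1.2.1] true OR false = true
[1.1.2.2] false AND false AND true AND true = false
[1.1.2] true AND false = false
[1.1] true → false = false
[1] NOT false = true
[root] NOT true = false
Overall: false → declined

Declined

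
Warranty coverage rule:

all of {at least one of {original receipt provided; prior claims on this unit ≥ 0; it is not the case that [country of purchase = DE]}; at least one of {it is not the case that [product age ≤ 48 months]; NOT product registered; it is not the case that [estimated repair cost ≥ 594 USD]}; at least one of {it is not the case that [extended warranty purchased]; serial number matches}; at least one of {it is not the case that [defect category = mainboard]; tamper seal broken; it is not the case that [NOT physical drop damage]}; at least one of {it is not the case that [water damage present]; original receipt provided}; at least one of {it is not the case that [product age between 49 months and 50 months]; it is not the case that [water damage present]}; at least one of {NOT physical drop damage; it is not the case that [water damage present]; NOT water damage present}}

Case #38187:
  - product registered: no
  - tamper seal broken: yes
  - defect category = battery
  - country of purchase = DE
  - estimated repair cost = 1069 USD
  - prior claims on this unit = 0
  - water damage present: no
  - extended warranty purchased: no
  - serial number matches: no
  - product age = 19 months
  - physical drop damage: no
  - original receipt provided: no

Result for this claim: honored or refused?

Atomic conditions:
  original receipt provided: no → false
  prior claims on this unit ≥ 0: 0 ≥ 0 is true
  country of purchase = DE: DE == DE is true
  product age ≤ 48 months: 19 ≤ 48 is true
  NOT product registered: no → true
  estimated repair cost ≥ 594 USD: 1069 ≥ 594 is true
  extended warranty purchased: no → false
  serial number matches: no → false
  defect category = mainboard: battery == mainboard is false
  tamper seal broken: yes → true
  NOT physical drop damage: no → true
  water damage present: no → false
  product age between 49 months and 50 months: 19 in [49, 50] is false
  NOT water damage present: no → true
Combine:
[1.3] NOT true = false
[1] false OR true OR false = true
[2.1] NOT true = false
[2.3] NOT true = false
[2] false OR true OR false = true
[3.1] NOT false = true
[3] true OR false = true
[4.1] NOT false = true
[4.3] NOT true = false
[4] true OR true OR false = true
[5.1] NOT false = true
[5] true OR false = true
[6.1] NOT false = true
[6.2] NOT false = true
[6] true OR true = true
[7.2] NOT false = true
[7] true OR true OR true = true
[root] true AND true AND true AND true AND true AND true AND true = true
Overall: true → honored

Honored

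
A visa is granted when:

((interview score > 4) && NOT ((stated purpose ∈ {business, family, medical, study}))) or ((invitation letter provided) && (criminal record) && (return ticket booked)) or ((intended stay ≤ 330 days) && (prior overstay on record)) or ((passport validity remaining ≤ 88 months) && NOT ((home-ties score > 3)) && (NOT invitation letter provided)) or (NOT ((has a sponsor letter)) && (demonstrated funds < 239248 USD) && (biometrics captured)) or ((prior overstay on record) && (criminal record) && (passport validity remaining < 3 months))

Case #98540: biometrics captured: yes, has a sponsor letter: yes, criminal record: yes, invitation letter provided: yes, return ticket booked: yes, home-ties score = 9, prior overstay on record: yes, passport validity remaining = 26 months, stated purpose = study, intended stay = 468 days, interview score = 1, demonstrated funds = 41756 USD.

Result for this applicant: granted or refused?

Atomic conditions:
  interview score > 4: 1 > 4 is false
  stated purpose ∈ {business, family, medical, study}: study is in the set → true
  invitation letter provided: yes → true
  criminal record: yes → true
  return ticket booked: yes → true
  intended stay ≤ 330 days: 468 ≤ 330 is false
  prior overstay on record: yes → true
  passport validity remaining ≤ 88 months: 26 ≤ 88 is true
  home-ties score > 3: 9 > 3 is true
  NOT invitation letter provided: yes → false
  has a sponsor letter: yes → true
  demonstrated funds < 239248 USD: 41756 < 239248 is true
  biometrics captured: yes → true
  passport validity remaining < 3 months: 26 < 3 is false
Combine:
[1.2] NOT true = false
[1] false AND false = false
[2] true AND true AND true = true
[3] false AND true = false
[4.2] NOT true = false
[4] true AND false AND false = false
[5.1] NOT true = false
[5] false AND true AND true = false
[6] true AND true AND false = false
[root] false OR true OR false OR false OR false OR false = true
Overall: true → granted

Granted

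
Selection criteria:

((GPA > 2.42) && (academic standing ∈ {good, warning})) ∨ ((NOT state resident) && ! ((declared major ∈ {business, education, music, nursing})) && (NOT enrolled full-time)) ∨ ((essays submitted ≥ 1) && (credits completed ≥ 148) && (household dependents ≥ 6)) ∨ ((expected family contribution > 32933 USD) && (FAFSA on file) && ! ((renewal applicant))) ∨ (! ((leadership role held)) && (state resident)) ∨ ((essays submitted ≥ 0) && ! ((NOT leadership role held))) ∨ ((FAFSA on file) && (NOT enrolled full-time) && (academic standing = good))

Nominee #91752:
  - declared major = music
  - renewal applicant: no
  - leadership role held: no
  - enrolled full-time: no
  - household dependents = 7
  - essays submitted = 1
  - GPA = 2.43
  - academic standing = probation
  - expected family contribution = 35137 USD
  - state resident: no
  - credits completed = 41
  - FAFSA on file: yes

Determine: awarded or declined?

Awarded

Atomic conditions:
  GPA > 2.42: 2.43 > 2.42 is true
  academic standing ∈ {good, warning}: probation is not in the set → false
  NOT state resident: no → true
  declared major ∈ {business, education, music, nursing}: music is in the set → true
  NOT enrolled full-time: no → true
  essays submitted ≥ 1: 1 ≥ 1 is true
  credits completed ≥ 148: 41 ≥ 148 is false
  household dependents ≥ 6: 7 ≥ 6 is true
  expected family contribution > 32933 USD: 35137 > 32933 is true
  FAFSA on file: yes → true
  renewal applicant: no → false
  leadership role held: no → false
  state resident: no → false
  essays submitted ≥ 0: 1 ≥ 0 is true
  NOT leadership role held: no → true
  academic standing = good: probation == good is false
Combine:
[1] true AND false = false
[2.2] NOT true = false
[2] true AND false AND true = false
[3] true AND false AND true = false
[4.3] NOT false = true
[4] true AND true AND true = true
[5.1] NOT false = true
[5] true AND false = false
[6.2] NOT true = false
[6] true AND false = false
[7] true AND true AND false = false
[root] false OR false OR false OR true OR false OR false OR false = true
Overall: true → awarded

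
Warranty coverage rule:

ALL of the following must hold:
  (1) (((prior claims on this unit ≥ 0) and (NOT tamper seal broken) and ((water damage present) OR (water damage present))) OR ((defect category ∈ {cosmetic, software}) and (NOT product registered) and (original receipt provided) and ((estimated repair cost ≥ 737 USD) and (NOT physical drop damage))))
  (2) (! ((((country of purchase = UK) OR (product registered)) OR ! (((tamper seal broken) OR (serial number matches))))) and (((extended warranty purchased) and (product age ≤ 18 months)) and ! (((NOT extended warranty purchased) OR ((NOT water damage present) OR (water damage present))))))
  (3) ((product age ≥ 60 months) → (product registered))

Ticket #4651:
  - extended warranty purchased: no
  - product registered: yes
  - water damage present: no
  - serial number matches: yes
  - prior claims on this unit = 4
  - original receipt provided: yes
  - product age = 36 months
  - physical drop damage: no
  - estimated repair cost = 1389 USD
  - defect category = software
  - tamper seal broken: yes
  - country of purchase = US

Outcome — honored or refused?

Refused

Atomic conditions:
  prior claims on this unit ≥ 0: 4 ≥ 0 is true
  NOT tamper seal broken: yes → false
  water damage present: no → false
  defect category ∈ {cosmetic, software}: software is in the set → true
  NOT product registered: yes → false
  original receipt provided: yes → true
  estimated repair cost ≥ 737 USD: 1389 ≥ 737 is true
  NOT physical drop damage: no → true
  country of purchase = UK: US == UK is false
  product registered: yes → true
  tamper seal broken: yes → true
  serial number matches: yes → true
  extended warranty purchased: no → false
  product age ≤ 18 months: 36 ≤ 18 is false
  NOT extended warranty purchased: no → true
  NOT water damage present: no → true
  product age ≥ 60 months: 36 ≥ 60 is false
Combine:
[1.1.3] false OR false = false
[1.1] true AND false AND false = false
[1.2.4] true AND true = true
[1.2] true AND false AND true AND true = false
[1] false OR false = false
[2.1.1.1] false OR true = true
[2.1.1.2.1] true OR true = true
[2.1.1.2] NOT true = false
[2.1.1] true OR false = true
[2.1] NOT true = false
[2.2.1] false AND false = false
[2.2.2.1.2] true OR false = true
[2.2.2.1] true OR true = true
[2.2.2] NOT true = false
[2.2] false AND false = false
[2] false AND false = false
[3] false → true (antecedent false ⇒ implication holds) = true
[root] false AND false AND true = false
Overall: false → refused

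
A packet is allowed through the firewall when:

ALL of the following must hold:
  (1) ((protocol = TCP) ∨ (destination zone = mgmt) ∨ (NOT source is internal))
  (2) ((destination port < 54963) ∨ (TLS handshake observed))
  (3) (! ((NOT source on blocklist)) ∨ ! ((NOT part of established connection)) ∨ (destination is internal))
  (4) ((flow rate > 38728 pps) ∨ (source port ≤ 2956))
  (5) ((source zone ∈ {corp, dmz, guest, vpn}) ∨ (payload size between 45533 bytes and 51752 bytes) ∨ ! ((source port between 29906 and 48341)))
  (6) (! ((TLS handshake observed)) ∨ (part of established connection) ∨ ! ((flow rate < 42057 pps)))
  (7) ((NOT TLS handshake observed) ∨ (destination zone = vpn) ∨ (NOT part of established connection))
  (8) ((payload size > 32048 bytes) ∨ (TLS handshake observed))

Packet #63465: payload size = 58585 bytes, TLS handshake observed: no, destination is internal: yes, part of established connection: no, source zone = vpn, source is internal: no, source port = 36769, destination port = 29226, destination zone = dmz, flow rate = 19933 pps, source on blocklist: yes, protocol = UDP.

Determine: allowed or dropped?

Atomic conditions:
  protocol = TCP: UDP == TCP is false
  destination zone = mgmt: dmz == mgmt is false
  NOT source is internal: no → true
  destination port < 54963: 29226 < 54963 is true
  TLS handshake observed: no → false
  NOT source on blocklist: yes → false
  NOT part of established connection: no → true
  destination is internal: yes → true
  flow rate > 38728 pps: 19933 > 38728 is false
  source port ≤ 2956: 36769 ≤ 2956 is false
  source zone ∈ {corp, dmz, guest, vpn}: vpn is in the set → true
  payload size between 45533 bytes and 51752 bytes: 58585 in [45533, 51752] is false
  source port between 29906 and 48341: 36769 in [29906, 48341] is true
  part of established connection: no → false
  flow rate < 42057 pps: 19933 < 42057 is true
  NOT TLS handshake observed: no → true
  destination zone = vpn: dmz == vpn is false
  payload size > 32048 bytes: 58585 > 32048 is true
Combine:
[1] false OR false OR true = true
[2] true OR false = true
[3.1] NOT false = true
[3.2] NOT true = false
[3] true OR false OR true = true
[4] false OR false = false
[5.3] NOT true = false
[5] true OR false OR false = true
[6.1] NOT false = true
[6.3] NOT true = false
[6] true OR false OR false = true
[7] true OR false OR true = true
[8] true OR false = true
[root] true AND true AND true AND false AND true AND true AND true AND true = false
Overall: false → dropped

Dropped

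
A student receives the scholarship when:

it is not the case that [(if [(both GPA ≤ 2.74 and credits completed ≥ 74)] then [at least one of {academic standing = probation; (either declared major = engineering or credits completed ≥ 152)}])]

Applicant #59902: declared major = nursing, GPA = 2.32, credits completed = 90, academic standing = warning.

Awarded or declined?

Atomic conditions:
  GPA ≤ 2.74: 2.32 ≤ 2.74 is true
  credits completed ≥ 74: 90 ≥ 74 is true
  academic standing = probation: warning == probation is false
  declared major = engineering: nursing == engineering is false
  credits completed ≥ 152: 90 ≥ 152 is false
Combine:
[1.1] true AND true = true
[1.2.2] false OR false = false
[1.2] false OR false = false
[1] true → false = false
[root] NOT false = true
Overall: true → awarded

Awarded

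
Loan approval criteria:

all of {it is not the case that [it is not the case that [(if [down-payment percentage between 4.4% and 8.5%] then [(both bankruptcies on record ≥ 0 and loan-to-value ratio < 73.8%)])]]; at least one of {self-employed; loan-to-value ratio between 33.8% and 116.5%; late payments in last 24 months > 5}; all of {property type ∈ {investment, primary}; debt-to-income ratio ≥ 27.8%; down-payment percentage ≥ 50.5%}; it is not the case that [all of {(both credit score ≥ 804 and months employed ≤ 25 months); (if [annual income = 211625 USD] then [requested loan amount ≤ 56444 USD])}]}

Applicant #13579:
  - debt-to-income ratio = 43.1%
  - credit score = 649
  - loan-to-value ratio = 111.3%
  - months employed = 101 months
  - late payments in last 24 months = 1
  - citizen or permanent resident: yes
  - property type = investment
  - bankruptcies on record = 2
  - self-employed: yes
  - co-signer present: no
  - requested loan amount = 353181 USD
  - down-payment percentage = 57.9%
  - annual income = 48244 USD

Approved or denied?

Approved

Atomic conditions:
  down-payment percentage between 4.4% and 8.5%: 57.9 in [4.4, 8.5] is false
  bankruptcies on record ≥ 0: 2 ≥ 0 is true
  loan-to-value ratio < 73.8%: 111.3 < 73.8 is false
  self-employed: yes → true
  loan-to-value ratio between 33.8% and 116.5%: 111.3 in [33.8, 116.5] is true
  late payments in last 24 months > 5: 1 > 5 is false
  property type ∈ {investment, primary}: investment is in the set → true
  debt-to-income ratio ≥ 27.8%: 43.1 ≥ 27.8 is true
  down-payment percentage ≥ 50.5%: 57.9 ≥ 50.5 is true
  credit score ≥ 804: 649 ≥ 804 is false
  months employed ≤ 25 months: 101 ≤ 25 is false
  annual income = 211625 USD: 48244 == 211625 is false
  requested loan amount ≤ 56444 USD: 353181 ≤ 56444 is false
Combine:
[1.1.1.2] true AND false = false
[1.1.1] false → false (antecedent false ⇒ implication holds) = true
[1.1] NOT true = false
[1] NOT false = true
[2] true OR true OR false = true
[3] true AND true AND true = true
[4.1.1] false AND false = false
[4.1.2] false → false (antecedent false ⇒ implication holds) = true
[4.1] false AND true = false
[4] NOT false = true
[root] true AND true AND true AND true = true
Overall: true → approved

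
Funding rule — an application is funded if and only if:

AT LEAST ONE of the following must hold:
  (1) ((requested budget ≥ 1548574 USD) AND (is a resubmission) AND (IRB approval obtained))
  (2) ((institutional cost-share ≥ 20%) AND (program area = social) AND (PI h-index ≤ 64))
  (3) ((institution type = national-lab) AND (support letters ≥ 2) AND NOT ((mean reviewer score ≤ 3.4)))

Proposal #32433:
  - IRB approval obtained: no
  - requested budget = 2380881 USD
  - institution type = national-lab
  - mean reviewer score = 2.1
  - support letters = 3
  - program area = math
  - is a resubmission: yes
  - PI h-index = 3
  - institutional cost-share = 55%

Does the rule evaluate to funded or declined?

Atomic conditions:
  requested budget ≥ 1548574 USD: 2380881 ≥ 1548574 is true
  is a resubmission: yes → true
  IRB approval obtained: no → false
  institutional cost-share ≥ 20%: 55 ≥ 20 is true
  program area = social: math == social is false
  PI h-index ≤ 64: 3 ≤ 64 is true
  institution type = national-lab: national-lab == national-lab is true
  support letters ≥ 2: 3 ≥ 2 is true
  mean reviewer score ≤ 3.4: 2.1 ≤ 3.4 is true
Combine:
[1] true AND true AND false = false
[2] true AND false AND true = false
[3.3] NOT true = false
[3] true AND true AND false = false
[root] false OR false OR false = false
Overall: false → declined

Declined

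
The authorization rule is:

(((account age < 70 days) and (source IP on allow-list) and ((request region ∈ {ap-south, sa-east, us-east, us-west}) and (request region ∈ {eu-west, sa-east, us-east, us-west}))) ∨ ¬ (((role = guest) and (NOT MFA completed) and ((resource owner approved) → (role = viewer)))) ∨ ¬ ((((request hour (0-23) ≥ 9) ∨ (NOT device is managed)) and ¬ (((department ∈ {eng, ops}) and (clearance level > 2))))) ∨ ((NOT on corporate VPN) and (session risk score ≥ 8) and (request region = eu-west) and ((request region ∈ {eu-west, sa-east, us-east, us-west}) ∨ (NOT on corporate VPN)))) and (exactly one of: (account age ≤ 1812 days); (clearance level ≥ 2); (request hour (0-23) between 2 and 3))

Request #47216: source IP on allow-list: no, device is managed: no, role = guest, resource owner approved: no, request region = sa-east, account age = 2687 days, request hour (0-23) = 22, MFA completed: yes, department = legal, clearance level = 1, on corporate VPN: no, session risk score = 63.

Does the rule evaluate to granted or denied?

Denied

Atomic conditions:
  account age < 70 days: 2687 < 70 is false
  source IP on allow-list: no → false
  request region ∈ {ap-south, sa-east, us-east, us-west}: sa-east is in the set → true
  request region ∈ {eu-west, sa-east, us-east, us-west}: sa-east is in the set → true
  role = guest: guest == guest is true
  NOT MFA completed: yes → false
  resource owner approved: no → false
  role = viewer: guest == viewer is false
  request hour (0-23) ≥ 9: 22 ≥ 9 is true
  NOT device is managed: no → true
  department ∈ {eng, ops}: legal is not in the set → false
  clearance level > 2: 1 > 2 is false
  NOT on corporate VPN: no → true
  session risk score ≥ 8: 63 ≥ 8 is true
  request region = eu-west: sa-east == eu-west is false
  account age ≤ 1812 days: 2687 ≤ 1812 is false
  clearance level ≥ 2: 1 ≥ 2 is false
  request hour (0-23) between 2 and 3: 22 in [2, 3] is false
Combine:
[1.1.3] true AND true = true
[1.1] false AND false AND true = false
[1.2.1.3] false → false (antecedent false ⇒ implication holds) = true
[1.2.1] true AND false AND true = false
[1.2] NOT false = true
[1.3.1.1] true OR true = true
[1.3.1.2.1] false AND false = false
[1.3.1.2] NOT false = true
[1.3.1] true AND true = true
[1.3] NOT true = false
[1.4.4] true OR true = true
[1.4] true AND true AND false AND true = false
[1] false OR true OR false OR false = true
[2] exactly-one(false, false, false) = false
[root] true AND false = false
Overall: false → denied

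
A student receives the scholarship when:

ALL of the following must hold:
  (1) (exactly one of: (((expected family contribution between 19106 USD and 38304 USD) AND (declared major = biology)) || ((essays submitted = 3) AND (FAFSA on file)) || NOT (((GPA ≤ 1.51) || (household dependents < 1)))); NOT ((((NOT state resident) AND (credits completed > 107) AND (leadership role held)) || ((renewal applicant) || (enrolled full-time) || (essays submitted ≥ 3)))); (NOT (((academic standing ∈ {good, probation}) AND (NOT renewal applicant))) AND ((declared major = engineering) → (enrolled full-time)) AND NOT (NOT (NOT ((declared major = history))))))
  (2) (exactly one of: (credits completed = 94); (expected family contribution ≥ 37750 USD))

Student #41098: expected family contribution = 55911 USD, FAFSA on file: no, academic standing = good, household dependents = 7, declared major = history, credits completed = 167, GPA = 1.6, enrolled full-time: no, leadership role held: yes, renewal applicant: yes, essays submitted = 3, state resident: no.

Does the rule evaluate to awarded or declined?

Atomic conditions:
  expected family contribution between 19106 USD and 38304 USD: 55911 in [19106, 38304] is false
  declared major = biology: history == biology is false
  essays submitted = 3: 3 == 3 is true
  FAFSA on file: no → false
  GPA ≤ 1.51: 1.6 ≤ 1.51 is false
  household dependents < 1: 7 < 1 is false
  NOT state resident: no → true
  credits completed > 107: 167 > 107 is true
  leadership role held: yes → true
  renewal applicant: yes → true
  enrolled full-time: no → false
  essays submitted ≥ 3: 3 ≥ 3 is true
  academic standing ∈ {good, probation}: good is in the set → true
  NOT renewal applicant: yes → false
  declared major = engineering: history == engineering is false
  declared major = history: history == history is true
  credits completed = 94: 167 == 94 is false
  expected family contribution ≥ 37750 USD: 55911 ≥ 37750 is true
Combine:
[1.1.1] false AND false = false
[1.1.2] true AND false = false
[1.1.3.1] false OR false = false
[1.1.3] NOT false = true
[1.1] false OR false OR true = true
[1.2.1.1] true AND true AND true = true
[1.2.1.2] true OR false OR true = true
[1.2.1] true OR true = true
[1.2] NOT true = false
[1.3.1.1] true AND false = false
[1.3.1] NOT false = true
[1.3.2] false → false (antecedent false ⇒ implication holds) = true
[1.3.3.1.1] NOT true = false
[1.3.3.1] NOT false = true
[1.3.3] NOT true = false
[1.3] true AND true AND false = false
[1] exactly-one(true, false, false) = true
[2] exactly-one(false, true) = true
[root] true AND true = true
Overall: true → awarded

Awarded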